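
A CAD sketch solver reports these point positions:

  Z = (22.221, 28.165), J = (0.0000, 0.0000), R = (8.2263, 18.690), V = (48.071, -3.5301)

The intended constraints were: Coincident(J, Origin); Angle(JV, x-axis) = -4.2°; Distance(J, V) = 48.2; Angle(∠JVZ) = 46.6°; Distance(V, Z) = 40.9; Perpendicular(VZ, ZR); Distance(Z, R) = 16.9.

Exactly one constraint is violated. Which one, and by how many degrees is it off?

Perpendicular(VZ, ZR) — off by 5.10°.

J = (0.00, 0.00) ✓; JV at -4.200° ✓; |JV| = 48.20 ✓; ∠JVZ = 46.60° ✓; |VZ| = 40.90 ✓; ∠(VZ, ZR) = 84.90° ✗; |ZR| = 16.90 ✓.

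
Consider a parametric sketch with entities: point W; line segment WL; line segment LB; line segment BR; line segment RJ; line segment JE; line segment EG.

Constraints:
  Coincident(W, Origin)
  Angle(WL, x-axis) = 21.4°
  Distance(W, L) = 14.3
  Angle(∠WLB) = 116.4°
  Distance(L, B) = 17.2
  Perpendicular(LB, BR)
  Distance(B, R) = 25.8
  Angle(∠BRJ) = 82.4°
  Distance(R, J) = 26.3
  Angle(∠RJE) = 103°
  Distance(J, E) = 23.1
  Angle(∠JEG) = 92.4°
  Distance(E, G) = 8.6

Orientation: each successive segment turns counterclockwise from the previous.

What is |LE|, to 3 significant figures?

11.1

W is at the origin; WL runs at 21.4° with length 14.3, so L = (13.3, 5.22). ∠WLB = 116.4° gives LB at 85.0° from the x-axis; with |LB| = 17.2, B = (14.8, 22.4). LB is perpendicular to BR, so BR runs at 175°; with |BR| = 25.8, R = (-10.9, 24.6). ∠BRJ = 82.4° gives RJ at -87.4° from the x-axis; with |RJ| = 26.3, J = (-9.70, -1.67). ∠RJE = 103.0° gives JE at -10.4° from the x-axis; with |JE| = 23.1, E = (13.0, -5.84). Then |LE| = |E − L| = 11.1.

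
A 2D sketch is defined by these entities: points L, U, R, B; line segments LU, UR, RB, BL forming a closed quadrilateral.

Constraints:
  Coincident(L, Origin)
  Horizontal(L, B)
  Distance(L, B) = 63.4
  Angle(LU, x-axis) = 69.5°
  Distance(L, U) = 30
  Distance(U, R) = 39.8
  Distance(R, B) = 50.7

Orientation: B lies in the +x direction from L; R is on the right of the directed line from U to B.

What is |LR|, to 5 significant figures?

18.170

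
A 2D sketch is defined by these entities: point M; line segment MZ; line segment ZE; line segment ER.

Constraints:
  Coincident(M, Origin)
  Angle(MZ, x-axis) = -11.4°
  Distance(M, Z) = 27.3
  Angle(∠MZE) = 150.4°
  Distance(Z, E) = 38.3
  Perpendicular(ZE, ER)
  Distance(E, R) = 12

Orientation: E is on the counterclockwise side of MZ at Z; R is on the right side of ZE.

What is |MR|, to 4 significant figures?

67.07

∠MZE = 150.4°, so ZE runs at -11.4° + (180° − 150.4°) = 18.20° from the x-axis; with |ZE| = 38.3, E = Z + 38.3·(cos 18.20°, sin 18.20°) = (63.15, 6.566). The perpendicularity gives ER at right angles to ZE; with |ER| = 12.0 on the right of ZE, R = E + 12.0·(0.3123, -0.9500) = (66.89, -4.833). Then |MR| = |R − M| = 67.07.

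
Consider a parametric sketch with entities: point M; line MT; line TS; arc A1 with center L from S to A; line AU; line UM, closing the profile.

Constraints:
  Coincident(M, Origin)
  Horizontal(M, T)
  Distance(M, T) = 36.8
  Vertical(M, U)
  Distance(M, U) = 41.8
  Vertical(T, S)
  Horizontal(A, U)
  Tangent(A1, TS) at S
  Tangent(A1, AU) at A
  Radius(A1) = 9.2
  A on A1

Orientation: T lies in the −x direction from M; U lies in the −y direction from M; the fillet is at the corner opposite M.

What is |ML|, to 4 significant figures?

42.71

M is at the origin; MT is horizontal with |MT| = 36.8 and T on the −x side, so T = (-36.80, 0.000). M and U share the same x with |MU| = 41.8 and U on the −y side, so U = (0.000, -41.80). The virtual corner opposite M is at (-36.80, -41.80). Tangency of A1 to TS means the radius LS is perpendicular to TS and tangency of A1 to AU means the radius LA is perpendicular to AU, with radius 9.2, so the center L sits 9.2 in from both sides at L = (-27.60, -32.60). Then |ML| = |L − M| = 42.71.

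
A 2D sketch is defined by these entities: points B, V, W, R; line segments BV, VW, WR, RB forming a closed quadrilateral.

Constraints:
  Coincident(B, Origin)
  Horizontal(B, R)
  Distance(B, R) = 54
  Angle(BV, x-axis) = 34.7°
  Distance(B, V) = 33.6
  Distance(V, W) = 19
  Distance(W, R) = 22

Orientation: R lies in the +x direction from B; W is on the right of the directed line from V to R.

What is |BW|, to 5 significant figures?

32.016

Checks: |VW| = 19.00 ✓; |WR| = 22.00 ✓.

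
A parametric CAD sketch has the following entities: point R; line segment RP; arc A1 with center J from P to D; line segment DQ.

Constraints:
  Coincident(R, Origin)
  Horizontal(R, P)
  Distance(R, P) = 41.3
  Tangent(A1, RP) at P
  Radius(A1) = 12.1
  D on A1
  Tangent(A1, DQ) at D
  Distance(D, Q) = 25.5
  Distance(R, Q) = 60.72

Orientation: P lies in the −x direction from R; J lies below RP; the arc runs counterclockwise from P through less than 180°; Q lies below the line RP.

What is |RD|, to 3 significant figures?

55.1

R is at the origin; RP is horizontal with |RP| = 41.3 and P on the −x side, so P = (-41.3, 0.00). The tangent condition forces JP to be normal to RP, so J = P + (0, -12.1) = (-41.3, -12.1). Since JD ⟂ DQ (tangency), |JQ| = √(12.1² + 25.5²) = 28.2 regardless of where D sits on A1. So Q lies on both circle(R, 60.72) and circle(J, 28.2); the below-RP intersection is Q = (-45.7, -40.0). D is the foot of the tangent from Q: D = (-52.9, -15.5).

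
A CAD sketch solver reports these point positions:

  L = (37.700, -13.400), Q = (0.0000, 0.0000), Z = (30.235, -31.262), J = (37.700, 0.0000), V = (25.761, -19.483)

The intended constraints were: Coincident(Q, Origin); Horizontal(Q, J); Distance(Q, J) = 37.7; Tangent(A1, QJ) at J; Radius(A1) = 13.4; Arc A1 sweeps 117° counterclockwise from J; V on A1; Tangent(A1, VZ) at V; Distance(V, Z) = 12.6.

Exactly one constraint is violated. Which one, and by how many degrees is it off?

Tangent(A1, VZ) at V — off by 6.20°.

Q = (0.00, 0.00) ✓; Q.y = 0.00, J.y = 0.00 ✓; |QJ| = 37.70 ✓; ∠(LJ, JQ) = 90.00° ✓; |LJ| = 13.40 ✓; bearing(L→V) − bearing(L→J) = 117.0° ✓; |LV| = 13.40 ✓; ∠(LV, VZ) = 96.20° ✗; |VZ| = 12.60 ✓.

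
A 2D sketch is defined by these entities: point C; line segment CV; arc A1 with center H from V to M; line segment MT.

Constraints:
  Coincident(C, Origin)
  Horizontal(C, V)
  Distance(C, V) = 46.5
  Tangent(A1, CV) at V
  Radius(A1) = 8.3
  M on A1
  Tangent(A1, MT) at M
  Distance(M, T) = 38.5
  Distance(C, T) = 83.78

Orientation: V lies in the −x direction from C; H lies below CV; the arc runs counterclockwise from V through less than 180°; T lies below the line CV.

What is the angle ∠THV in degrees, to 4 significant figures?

129.7°

Checks: ∠(HV, VC) = 90.00° ✓; |HM| = 8.300 ✓; ∠(HM, MT) = 90.00° ✓; |MT| = 38.50 ✓; |CT| = 83.78 ✓.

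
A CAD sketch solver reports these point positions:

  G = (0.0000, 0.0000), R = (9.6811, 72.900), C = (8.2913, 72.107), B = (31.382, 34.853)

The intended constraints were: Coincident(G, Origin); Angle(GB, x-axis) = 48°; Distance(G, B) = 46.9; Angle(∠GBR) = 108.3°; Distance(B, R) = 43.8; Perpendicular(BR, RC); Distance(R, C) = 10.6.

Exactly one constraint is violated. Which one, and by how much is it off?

Distance(R, C) = 10.6 — off by 9.00.

G = (0.00, 0.00) ✓; GB at 48.00° ✓; |GB| = 46.90 ✓; ∠GBR = 108.3° ✓; |BR| = 43.80 ✓; ∠(BR, RC) = 90.01° ✓; |RC| = 1.600 ✗.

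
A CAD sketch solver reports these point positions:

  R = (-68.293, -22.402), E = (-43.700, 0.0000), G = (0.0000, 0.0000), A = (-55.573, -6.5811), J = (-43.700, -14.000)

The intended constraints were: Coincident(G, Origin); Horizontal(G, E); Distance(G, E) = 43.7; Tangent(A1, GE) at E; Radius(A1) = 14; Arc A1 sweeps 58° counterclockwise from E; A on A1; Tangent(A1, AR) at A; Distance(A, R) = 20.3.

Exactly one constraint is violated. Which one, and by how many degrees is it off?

Tangent(A1, AR) at A — off by 6.80°.

G = (0.00, 0.00) ✓; G.y = 0.00, E.y = 0.00 ✓; |GE| = 43.70 ✓; ∠(JE, EG) = 90.00° ✓; |JE| = 14.00 ✓; bearing(J→A) − bearing(J→E) = 58.00° ✓; |JA| = 14.00 ✓; ∠(JA, AR) = 96.80° ✗; |AR| = 20.30 ✓.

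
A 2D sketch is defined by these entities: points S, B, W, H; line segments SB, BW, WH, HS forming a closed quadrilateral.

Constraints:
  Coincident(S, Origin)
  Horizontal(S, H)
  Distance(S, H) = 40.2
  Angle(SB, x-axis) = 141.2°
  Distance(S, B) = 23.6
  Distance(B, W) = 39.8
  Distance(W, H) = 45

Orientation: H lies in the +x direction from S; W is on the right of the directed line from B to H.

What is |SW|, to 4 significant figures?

20.45

S is at the origin; SH is horizontal with |SH| = 40.2 and H in +x, so H = (40.2, 0). SB runs at 141.2° with |SB| = 23.6, so B = (-18.39, 14.79). W is determined by |BW| = 39.8 and |WH| = 45.0 together: it lies at the intersection of circle(B, 39.8) and circle(H, 45.0). With |BH| = 60.43, the foot of the radical line on BH is 26.57 from B and the perpendicular offset is √(39.8² − 26.57²) = 29.64. Taking the right-of-BH solution: W = (0.1140, -20.45).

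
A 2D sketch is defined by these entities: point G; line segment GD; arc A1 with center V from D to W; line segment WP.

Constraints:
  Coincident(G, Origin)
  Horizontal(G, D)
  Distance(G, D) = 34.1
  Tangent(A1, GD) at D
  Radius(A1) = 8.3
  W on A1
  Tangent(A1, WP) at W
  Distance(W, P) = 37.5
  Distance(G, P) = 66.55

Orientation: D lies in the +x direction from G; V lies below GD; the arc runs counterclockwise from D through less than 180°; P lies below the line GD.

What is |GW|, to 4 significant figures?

30.71

Checks: |VW| = 8.300 ✓; ∠(VW, WP) = 90.00° ✓; |WP| = 37.50 ✓; |GP| = 66.55 ✓.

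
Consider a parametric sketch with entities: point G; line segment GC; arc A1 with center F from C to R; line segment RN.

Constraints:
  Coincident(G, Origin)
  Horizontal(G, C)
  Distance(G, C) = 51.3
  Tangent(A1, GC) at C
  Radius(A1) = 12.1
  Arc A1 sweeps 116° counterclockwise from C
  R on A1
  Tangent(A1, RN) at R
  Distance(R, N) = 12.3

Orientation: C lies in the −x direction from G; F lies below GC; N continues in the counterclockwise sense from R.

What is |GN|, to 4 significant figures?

63.52

G is at the origin; GC is horizontal with |GC| = 51.3 and C on the −x side, so C = (-51.30, 0.000). Tangency of A1 to GC means the radius FC is perpendicular to GC, so F = C + (0, -12.1) = (-51.30, -12.10). On A1, C sits at bearing 90° from F; a 116° counterclockwise sweep puts R at bearing 206°, so R = F + 12.1·(cos 206°, sin 206°) = (-62.18, -17.40). The tangent condition forces FR to be normal to RN, so RN runs along (−sin 206°, cos 206°); with |RN| = 12.3, N = (-56.78, -28.46). Then |GN| = |N − G| = 63.52.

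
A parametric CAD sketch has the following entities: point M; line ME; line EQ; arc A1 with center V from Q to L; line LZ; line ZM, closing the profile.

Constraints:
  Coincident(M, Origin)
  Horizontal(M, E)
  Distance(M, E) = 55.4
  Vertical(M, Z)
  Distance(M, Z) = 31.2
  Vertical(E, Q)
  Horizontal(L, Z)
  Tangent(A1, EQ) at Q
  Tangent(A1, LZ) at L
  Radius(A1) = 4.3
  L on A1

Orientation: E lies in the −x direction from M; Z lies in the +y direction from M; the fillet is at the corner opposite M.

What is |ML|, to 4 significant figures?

59.87

M is at the origin; ME is horizontal with |ME| = 55.4 and E on the −x side, so E = (-55.40, 0.000). M and Z share the same x with |MZ| = 31.2 and Z on the +y side, so Z = (0.000, 31.20). The virtual corner opposite M is at (-55.40, 31.20). Tangency of A1 to EQ means the radius VQ is perpendicular to EQ and the tangent condition forces VL to be normal to LZ, with radius 4.3, so the center V sits 4.3 in from both sides at V = (-51.10, 26.90). That places the tangent points at Q = (-55.40, 26.90) on EQ and L = (-51.10, 31.20) on LZ. Then |ML| = |L − M| = 59.87.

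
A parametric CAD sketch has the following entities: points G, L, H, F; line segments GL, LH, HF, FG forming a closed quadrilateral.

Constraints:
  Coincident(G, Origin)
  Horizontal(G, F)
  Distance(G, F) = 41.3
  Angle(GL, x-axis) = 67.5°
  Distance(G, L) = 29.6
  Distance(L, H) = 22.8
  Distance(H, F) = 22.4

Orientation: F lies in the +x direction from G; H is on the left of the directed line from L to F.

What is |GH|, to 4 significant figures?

39.21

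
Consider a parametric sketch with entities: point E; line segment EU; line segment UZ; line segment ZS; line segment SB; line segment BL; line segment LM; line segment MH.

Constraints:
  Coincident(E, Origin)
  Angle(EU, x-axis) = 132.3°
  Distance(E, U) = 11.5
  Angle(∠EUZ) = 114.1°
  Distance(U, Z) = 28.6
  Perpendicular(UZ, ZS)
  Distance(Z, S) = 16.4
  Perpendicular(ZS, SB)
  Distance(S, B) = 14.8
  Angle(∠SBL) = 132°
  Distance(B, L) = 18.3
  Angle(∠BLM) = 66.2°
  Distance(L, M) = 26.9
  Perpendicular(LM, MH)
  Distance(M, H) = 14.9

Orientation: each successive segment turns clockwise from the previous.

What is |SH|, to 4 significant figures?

8.460

E is at the origin; EU runs at 132.3° with length 11.5, so U = (-7.740, 8.506). ∠EUZ = 114.1° gives UZ at 66.40° from the x-axis; with |UZ| = 28.6, Z = (3.710, 34.71). UZ ⟂ ZS, so ZS runs at -23.60°; with |ZS| = 16.4, S = (18.74, 28.15). ZS ⟂ SB, so SB runs at -113.6°; with |SB| = 14.8, B = (12.81, 14.59). ∠SBL = 132.0° gives BL at -161.6° from the x-axis; with |BL| = 18.3, L = (-4.551, 8.809). ∠BLM = 66.2° gives LM at 84.60° from the x-axis; with |LM| = 26.9, M = (-2.019, 35.59). The perpendicularity gives MH at right angles to LM, so MH runs at -5.400°; with |MH| = 14.9, H = (12.81, 34.19). Then |SH| = |H − S| = 8.460.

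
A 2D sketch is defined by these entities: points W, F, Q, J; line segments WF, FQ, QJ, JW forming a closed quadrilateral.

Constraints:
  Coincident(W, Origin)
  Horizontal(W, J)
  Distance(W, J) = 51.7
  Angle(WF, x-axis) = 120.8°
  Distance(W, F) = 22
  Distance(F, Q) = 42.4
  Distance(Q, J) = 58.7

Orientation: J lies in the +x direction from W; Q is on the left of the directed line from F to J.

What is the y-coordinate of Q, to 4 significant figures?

48.69

W is at the origin; WJ is horizontal with |WJ| = 51.7 and J in +x, so J = (51.7, 0). WF runs at 120.8° with |WF| = 22.0, so F = (-11.26, 18.90). Q is determined by |FQ| = 42.4 and |QJ| = 58.7 together: it lies at the intersection of circle(F, 42.4) and circle(J, 58.7). With |FJ| = 65.74, the foot of the radical line on FJ is 20.34 from F and the perpendicular offset is √(42.4² − 20.34²) = 37.20. Taking the left-of-FJ solution: Q = (18.91, 48.69).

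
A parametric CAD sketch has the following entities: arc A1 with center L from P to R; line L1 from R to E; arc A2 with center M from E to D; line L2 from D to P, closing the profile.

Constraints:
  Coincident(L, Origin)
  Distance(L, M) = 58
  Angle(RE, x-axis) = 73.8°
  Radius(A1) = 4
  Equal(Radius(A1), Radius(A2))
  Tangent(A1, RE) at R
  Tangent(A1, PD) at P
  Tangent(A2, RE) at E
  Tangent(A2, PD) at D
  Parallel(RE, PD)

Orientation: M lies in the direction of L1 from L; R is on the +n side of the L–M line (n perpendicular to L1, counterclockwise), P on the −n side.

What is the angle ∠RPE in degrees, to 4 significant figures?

82.15°

Tangency of A1 to both parallel lines with radius 4.0 puts R and P at L ± 4.0·n: R = (-3.841, 1.116), P = (3.841, -1.116). Equal radii place E and D the same way about M: E = M + 4.0·n = (12.34, 56.81), D = M − 4.0·n = (20.02, 54.58). Then cos ∠RPE = PR·PE / (|PR||PE|), giving 82.15°.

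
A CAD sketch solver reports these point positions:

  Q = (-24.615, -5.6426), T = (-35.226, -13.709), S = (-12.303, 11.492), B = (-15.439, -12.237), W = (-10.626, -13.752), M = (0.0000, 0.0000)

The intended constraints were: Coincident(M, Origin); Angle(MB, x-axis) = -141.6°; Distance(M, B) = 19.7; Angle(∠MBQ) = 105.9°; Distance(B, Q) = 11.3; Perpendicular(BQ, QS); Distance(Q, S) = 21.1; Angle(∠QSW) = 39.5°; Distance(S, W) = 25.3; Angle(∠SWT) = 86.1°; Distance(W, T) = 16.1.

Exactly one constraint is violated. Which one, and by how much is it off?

Distance(W, T) = 16.1 — off by 8.50.

M = (0.00, 0.00) ✓; MB at -141.6° ✓; |MB| = 19.70 ✓; ∠MBQ = 105.9° ✓; |BQ| = 11.30 ✓; ∠(BQ, QS) = 90.00° ✓; |QS| = 21.10 ✓; ∠QSW = 39.50° ✓; |SW| = 25.30 ✓; ∠SWT = 86.10° ✓; |WT| = 24.60 ✗.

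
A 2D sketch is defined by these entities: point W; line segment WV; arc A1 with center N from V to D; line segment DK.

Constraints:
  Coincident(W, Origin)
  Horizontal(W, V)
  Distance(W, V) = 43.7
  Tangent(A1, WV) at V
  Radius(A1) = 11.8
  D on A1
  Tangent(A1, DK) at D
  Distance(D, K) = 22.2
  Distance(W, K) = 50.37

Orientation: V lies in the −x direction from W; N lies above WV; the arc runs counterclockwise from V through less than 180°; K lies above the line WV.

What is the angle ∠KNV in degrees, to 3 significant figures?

161°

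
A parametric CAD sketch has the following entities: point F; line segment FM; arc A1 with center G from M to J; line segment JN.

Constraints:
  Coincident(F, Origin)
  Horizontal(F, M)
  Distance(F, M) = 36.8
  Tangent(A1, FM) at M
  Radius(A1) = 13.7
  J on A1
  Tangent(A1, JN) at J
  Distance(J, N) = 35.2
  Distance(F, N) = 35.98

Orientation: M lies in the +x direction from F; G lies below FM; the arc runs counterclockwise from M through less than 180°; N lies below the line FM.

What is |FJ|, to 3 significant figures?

26.1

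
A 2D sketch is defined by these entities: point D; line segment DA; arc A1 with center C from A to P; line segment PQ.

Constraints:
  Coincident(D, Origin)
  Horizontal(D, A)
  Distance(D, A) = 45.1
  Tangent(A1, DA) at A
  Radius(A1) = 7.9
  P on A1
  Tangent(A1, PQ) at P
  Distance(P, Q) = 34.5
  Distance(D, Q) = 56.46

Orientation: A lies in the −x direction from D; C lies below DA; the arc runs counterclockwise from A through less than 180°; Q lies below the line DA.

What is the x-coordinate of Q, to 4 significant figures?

-37.27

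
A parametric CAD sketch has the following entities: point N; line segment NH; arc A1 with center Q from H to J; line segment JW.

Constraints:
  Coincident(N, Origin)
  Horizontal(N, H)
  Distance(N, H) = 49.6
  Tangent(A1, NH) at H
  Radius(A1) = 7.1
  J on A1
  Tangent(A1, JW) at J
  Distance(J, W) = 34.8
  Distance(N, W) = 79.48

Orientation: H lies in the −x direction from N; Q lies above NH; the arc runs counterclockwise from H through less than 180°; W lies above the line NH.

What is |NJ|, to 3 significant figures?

46.6

N is at the origin; N and H share the same y with |NH| = 49.6 and H on the −x side, so H = (-49.6, 0.00). Since A1 is tangent to NH there, QH ⟂ NH, so Q = H + (0, 7.1) = (-49.6, 7.10). Since QJ ⟂ JW (tangency), |QW| = √(7.1² + 34.8²) = 35.5 regardless of where J sits on A1. So W lies on both circle(N, 79.48) and circle(Q, 35.5); the above-NH intersection is W = (-71.2, 35.3). J is the foot of the tangent from W: J = (-44.9, 12.5).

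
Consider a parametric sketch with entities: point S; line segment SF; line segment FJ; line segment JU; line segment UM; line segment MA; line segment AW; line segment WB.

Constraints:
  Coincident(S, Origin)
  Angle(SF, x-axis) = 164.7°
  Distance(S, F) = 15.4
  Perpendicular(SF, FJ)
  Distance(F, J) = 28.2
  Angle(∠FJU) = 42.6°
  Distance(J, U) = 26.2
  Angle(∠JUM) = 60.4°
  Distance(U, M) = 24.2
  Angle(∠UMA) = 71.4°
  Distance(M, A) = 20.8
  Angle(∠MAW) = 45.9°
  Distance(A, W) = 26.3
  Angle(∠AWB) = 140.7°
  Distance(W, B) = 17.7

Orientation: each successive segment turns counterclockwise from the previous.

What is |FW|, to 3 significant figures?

13.8

S is at the origin; SF runs at 164.7° with length 15.4, so F = (-14.9, 4.06). SF ⟂ FJ, so FJ runs at -105°; with |FJ| = 28.2, J = (-22.3, -23.1). ∠FJU = 42.6° gives JU at 32.1° from the x-axis; with |JU| = 26.2, U = (-0.101, -9.21). ∠JUM = 60.4° gives UM at 152° from the x-axis; with |UM| = 24.2, M = (-21.4, 2.26). ∠UMA = 71.4° gives MA at -99.7° from the x-axis; with |MA| = 20.8, A = (-24.9, -18.2). ∠MAW = 45.9° gives AW at 34.4° from the x-axis; with |AW| = 26.3, W = (-3.21, -3.39). Then |FW| = |W − F| = 13.8.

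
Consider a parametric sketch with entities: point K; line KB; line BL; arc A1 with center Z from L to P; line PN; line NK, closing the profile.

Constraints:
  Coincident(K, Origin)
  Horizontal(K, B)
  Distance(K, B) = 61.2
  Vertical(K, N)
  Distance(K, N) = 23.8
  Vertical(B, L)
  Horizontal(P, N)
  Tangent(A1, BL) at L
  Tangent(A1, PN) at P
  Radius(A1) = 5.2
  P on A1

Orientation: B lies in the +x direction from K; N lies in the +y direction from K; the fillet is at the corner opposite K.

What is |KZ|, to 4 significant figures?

59.01

KN is vertical with |KN| = 23.8 and N on the +y side, so N = (0.000, 23.80). The virtual corner opposite K is at (61.20, 23.80). Tangency of A1 to BL means the radius ZL is perpendicular to BL and tangency of A1 to PN means the radius ZP is perpendicular to PN, with radius 5.2, so the center Z sits 5.2 in from both sides at Z = (56.00, 18.60). Then |KZ| = |Z − K| = 59.01.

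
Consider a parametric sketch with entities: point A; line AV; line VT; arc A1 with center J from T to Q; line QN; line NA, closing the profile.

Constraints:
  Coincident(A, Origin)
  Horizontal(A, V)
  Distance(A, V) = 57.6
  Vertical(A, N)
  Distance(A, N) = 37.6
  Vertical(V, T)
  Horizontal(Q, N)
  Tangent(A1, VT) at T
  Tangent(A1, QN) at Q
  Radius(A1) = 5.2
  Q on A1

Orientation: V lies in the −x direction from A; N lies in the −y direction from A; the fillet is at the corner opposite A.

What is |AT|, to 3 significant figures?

66.1

A is at the origin; AV is horizontal with |AV| = 57.6 and V on the −x side, so V = (-57.6, 0.00). A and N share the same x with |AN| = 37.6 and N on the −y side, so N = (0.00, -37.6). The virtual corner opposite A is at (-57.6, -37.6). The tangent condition forces JT to be normal to VT and the tangent condition forces JQ to be normal to QN, with radius 5.2, so the center J sits 5.2 in from both sides at J = (-52.4, -32.4). That places the tangent points at T = (-57.6, -32.4) on VT and Q = (-52.4, -37.6) on QN. Then |AT| = |T − A| = 66.1.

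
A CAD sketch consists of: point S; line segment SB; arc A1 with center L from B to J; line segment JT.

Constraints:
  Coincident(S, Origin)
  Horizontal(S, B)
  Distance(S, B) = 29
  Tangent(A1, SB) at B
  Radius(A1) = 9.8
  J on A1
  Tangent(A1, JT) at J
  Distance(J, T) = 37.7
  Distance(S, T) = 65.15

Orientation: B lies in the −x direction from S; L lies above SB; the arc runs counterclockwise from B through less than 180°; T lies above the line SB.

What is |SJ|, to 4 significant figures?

27.62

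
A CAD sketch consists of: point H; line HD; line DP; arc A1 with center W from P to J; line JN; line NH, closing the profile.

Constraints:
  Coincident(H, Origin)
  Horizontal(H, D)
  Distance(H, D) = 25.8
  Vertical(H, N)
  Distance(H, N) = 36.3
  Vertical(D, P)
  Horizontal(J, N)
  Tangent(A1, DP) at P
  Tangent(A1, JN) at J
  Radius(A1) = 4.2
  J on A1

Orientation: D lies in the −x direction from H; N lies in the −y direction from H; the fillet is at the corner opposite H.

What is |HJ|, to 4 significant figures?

42.24

H is at the origin; H and D share the same y with |HD| = 25.8 and D on the −x side, so D = (-25.80, 0.000). HN is vertical with |HN| = 36.3 and N on the −y side, so N = (0.000, -36.30). The virtual corner opposite H is at (-25.80, -36.30). A1 meets DP tangentially, so WP is at right angles to DP and tangency of A1 to JN means the radius WJ is perpendicular to JN, with radius 4.2, so the center W sits 4.2 in from both sides at W = (-21.60, -32.10). That places the tangent points at P = (-25.80, -32.10) on DP and J = (-21.60, -36.30) on JN. Then |HJ| = |J − H| = 42.24.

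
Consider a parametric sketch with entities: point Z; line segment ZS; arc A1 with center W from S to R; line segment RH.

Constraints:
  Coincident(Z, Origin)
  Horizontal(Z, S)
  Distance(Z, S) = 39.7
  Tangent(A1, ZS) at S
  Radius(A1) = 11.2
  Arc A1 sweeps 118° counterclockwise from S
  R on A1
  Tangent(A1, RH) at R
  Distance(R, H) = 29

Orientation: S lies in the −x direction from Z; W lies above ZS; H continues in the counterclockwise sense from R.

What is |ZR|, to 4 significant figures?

34.05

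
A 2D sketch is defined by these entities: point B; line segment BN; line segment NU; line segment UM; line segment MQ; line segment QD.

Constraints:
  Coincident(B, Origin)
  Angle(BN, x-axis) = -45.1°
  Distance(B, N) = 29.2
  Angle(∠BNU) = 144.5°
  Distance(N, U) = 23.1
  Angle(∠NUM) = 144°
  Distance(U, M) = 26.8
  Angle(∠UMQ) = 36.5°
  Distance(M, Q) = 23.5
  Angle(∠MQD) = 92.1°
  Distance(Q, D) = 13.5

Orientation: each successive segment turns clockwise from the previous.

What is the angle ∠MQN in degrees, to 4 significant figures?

142.6°

B is at the origin; BN runs at -45.1° with length 29.2, so N = (20.61, -20.68). ∠BNU = 144.5° gives NU at -80.60° from the x-axis; with |NU| = 23.1, U = (24.38, -43.47). ∠NUM = 144.0° gives UM at -116.6° from the x-axis; with |UM| = 26.8, M = (12.38, -67.44). ∠UMQ = 36.5° gives MQ at 99.90° from the x-axis; with |MQ| = 23.5, Q = (8.344, -44.29). Then cos ∠MQN = QM·QN / (|QM||QN|), giving 142.6°.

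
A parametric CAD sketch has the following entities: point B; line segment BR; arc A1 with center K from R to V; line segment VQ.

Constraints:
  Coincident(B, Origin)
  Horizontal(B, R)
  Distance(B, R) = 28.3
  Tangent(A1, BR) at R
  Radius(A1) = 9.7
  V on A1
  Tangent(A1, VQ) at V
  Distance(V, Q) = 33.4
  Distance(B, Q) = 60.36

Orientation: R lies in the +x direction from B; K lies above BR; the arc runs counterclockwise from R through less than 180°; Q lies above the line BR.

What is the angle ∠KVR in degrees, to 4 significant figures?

51.28°

B is at the origin; BR is horizontal with |BR| = 28.3 and R on the +x side, so R = (28.30, 0.000). A1 meets BR tangentially, so KR is at right angles to BR, so K = R + (0, 9.7) = (28.30, 9.700). Since KV ⟂ VQ (tangency), |KQ| = √(9.7² + 33.4²) = 34.78 regardless of where V sits on A1. So Q lies on both circle(B, 60.36) and circle(K, 34.78); the above-BR intersection is Q = (45.04, 40.19). V is the foot of the tangent from Q: V = (37.77, 7.589).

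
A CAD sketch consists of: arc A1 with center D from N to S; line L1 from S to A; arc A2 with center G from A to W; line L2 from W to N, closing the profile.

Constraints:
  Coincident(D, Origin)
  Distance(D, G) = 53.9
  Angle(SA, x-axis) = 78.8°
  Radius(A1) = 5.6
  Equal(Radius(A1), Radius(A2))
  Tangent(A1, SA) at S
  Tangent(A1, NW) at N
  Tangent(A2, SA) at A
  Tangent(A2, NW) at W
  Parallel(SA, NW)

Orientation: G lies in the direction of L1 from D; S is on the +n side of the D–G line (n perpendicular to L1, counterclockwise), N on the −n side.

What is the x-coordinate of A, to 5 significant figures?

4.9759

Tangency of A1 to both parallel lines with radius 5.6 puts S and N at D ± 5.6·n: S = (-5.4933, 1.0877), N = (5.4933, -1.0877). Equal radii place A and W the same way about G: A = G + 5.6·n = (4.9759, 53.961), W = G − 5.6·n = (15.963, 51.786). So A.x = 4.9759.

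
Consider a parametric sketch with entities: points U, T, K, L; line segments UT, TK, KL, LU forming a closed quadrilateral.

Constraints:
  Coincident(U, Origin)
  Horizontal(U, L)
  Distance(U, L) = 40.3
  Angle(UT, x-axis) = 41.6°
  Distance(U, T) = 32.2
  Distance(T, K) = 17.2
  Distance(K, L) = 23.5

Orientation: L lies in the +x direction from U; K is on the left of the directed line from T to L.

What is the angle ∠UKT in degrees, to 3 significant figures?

22.7°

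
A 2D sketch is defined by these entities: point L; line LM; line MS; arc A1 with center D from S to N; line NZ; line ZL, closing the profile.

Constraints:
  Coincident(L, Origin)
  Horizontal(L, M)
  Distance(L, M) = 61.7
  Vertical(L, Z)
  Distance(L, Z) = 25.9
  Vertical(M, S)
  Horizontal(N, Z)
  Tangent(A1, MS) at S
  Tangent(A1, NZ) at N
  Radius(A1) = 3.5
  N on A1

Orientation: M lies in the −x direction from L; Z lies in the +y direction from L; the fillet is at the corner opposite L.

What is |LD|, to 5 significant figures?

62.362

LZ is vertical with |LZ| = 25.9 and Z on the +y side, so Z = (0.0000, 25.900). The virtual corner opposite L is at (-61.700, 25.900). Since A1 is tangent to MS there, DS ⟂ MS and A1 meets NZ tangentially, so DN is at right angles to NZ, with radius 3.5, so the center D sits 3.5 in from both sides at D = (-58.200, 22.400). Then |LD| = |D − L| = 62.362.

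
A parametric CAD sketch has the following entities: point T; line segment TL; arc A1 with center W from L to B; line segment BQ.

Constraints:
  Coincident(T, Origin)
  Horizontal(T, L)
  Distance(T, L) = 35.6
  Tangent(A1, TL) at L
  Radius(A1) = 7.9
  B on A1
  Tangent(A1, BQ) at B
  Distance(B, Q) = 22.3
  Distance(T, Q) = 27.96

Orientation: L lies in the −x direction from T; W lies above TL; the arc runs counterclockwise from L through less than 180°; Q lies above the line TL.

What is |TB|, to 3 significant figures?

29.2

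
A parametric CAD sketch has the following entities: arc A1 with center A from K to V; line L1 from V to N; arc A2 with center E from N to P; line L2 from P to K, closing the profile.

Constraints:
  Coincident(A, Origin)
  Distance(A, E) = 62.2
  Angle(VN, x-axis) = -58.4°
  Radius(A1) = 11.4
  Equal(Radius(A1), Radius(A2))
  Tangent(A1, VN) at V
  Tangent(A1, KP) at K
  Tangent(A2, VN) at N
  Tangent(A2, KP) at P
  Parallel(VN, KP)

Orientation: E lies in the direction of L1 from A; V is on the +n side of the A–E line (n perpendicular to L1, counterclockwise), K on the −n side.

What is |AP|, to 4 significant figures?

63.24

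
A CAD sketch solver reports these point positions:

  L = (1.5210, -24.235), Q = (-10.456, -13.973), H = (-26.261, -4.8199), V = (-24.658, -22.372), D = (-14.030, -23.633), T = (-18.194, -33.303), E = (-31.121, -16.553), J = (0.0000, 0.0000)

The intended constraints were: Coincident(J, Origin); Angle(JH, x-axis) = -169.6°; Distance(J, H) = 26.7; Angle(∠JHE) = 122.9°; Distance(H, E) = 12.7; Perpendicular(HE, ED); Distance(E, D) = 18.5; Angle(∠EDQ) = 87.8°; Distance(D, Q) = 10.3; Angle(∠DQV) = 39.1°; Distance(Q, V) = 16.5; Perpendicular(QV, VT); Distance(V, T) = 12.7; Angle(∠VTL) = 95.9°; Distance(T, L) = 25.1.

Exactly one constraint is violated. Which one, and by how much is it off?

Distance(T, L) = 25.1 — off by 3.40.

J = (0.00, 0.00) ✓; JH at -169.6° ✓; |JH| = 26.70 ✓; ∠JHE = 122.9° ✓; |HE| = 12.70 ✓; ∠(HE, ED) = 90.00° ✓; |ED| = 18.50 ✓; ∠EDQ = 87.80° ✓; |DQ| = 10.30 ✓; ∠DQV = 39.10° ✓; |QV| = 16.50 ✓; ∠(QV, VT) = 90.00° ✓; |VT| = 12.70 ✓; ∠VTL = 95.90° ✓; |TL| = 21.70 ✗.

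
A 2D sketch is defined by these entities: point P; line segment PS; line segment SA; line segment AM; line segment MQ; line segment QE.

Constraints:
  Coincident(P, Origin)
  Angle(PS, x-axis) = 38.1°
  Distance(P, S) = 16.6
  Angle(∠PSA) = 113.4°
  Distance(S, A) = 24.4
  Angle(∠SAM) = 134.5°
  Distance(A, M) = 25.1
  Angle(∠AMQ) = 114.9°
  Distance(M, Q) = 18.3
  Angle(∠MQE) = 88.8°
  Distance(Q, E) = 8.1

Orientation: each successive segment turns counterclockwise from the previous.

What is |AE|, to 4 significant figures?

32.23

∠AMQ = 114.9° gives MQ at -144.7° from the x-axis; with |MQ| = 18.3, Q = (-29.84, 35.74). ∠MQE = 88.8° gives QE at -53.50° from the x-axis; with |QE| = 8.1, E = (-25.03, 29.23). Then |AE| = |E − A| = 32.23.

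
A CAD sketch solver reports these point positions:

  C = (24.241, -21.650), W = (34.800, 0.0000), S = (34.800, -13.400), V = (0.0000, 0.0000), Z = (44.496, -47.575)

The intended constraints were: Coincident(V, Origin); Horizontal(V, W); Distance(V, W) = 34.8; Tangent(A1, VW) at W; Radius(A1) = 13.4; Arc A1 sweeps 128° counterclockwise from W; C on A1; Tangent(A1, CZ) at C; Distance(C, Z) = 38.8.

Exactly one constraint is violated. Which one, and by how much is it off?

Distance(C, Z) = 38.8 — off by 5.90.

V = (0.00, 0.00) ✓; V.y = 0.00, W.y = 0.00 ✓; |VW| = 34.80 ✓; ∠(SW, WV) = 90.00° ✓; |SW| = 13.40 ✓; bearing(S→C) − bearing(S→W) = 128.0° ✓; |SC| = 13.40 ✓; ∠(SC, CZ) = 90.00° ✓; |CZ| = 32.90 ✗.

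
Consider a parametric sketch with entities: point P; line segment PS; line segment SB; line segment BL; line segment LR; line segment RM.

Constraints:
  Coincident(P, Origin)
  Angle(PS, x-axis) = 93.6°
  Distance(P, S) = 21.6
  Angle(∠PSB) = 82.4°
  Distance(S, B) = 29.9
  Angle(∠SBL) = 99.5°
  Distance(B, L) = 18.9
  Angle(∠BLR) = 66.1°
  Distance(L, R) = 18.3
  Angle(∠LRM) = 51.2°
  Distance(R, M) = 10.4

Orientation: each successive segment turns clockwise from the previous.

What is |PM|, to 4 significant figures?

24.80

P is at the origin; PS runs at 93.6° with length 21.6, so S = (-1.356, 21.56). ∠PSB = 82.4° gives SB at -4.000° from the x-axis; with |SB| = 29.9, B = (28.47, 19.47). ∠SBL = 99.5° gives BL at -84.50° from the x-axis; with |BL| = 18.9, L = (30.28, 0.6587). ∠BLR = 66.1° gives LR at 161.6° from the x-axis; with |LR| = 18.3, R = (12.92, 6.435). ∠LRM = 51.2° gives RM at 32.80° from the x-axis; with |RM| = 10.4, M = (21.66, 12.07). Then |PM| = |M − P| = 24.80.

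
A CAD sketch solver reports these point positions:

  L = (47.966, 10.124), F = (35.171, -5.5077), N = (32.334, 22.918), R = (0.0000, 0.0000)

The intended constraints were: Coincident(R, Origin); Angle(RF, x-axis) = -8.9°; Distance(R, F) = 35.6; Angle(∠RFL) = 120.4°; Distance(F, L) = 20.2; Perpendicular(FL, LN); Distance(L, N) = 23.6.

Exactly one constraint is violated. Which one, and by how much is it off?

Distance(L, N) = 23.6 — off by 3.40.

R = (0.00, 0.00) ✓; RF at -8.900° ✓; |RF| = 35.60 ✓; ∠RFL = 120.4° ✓; |FL| = 20.20 ✓; ∠(FL, LN) = 90.00° ✓; |LN| = 20.20 ✗.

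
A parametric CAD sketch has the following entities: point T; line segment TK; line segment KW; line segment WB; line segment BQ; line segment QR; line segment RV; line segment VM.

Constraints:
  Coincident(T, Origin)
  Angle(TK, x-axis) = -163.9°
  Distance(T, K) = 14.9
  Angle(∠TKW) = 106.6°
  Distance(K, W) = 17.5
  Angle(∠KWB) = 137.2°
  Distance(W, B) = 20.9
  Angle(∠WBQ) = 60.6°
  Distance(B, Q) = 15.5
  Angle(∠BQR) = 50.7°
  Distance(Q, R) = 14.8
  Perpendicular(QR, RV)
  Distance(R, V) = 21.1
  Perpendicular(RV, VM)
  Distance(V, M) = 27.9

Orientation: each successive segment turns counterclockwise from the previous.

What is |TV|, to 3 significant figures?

47.4

T is at the origin; TK runs at -163.9° with length 14.9, so K = (-14.3, -4.13). ∠TKW = 106.6° gives KW at -90.5° from the x-axis; with |KW| = 17.5, W = (-14.5, -21.6). ∠KWB = 137.2° gives WB at -47.7° from the x-axis; with |WB| = 20.9, B = (-0.402, -37.1). ∠WBQ = 60.6° gives BQ at 71.7° from the x-axis; with |BQ| = 15.5, Q = (4.46, -22.4). ∠BQR = 50.7° gives QR at -159° from the x-axis; with |QR| = 14.8, R = (-9.35, -27.7). The perpendicularity gives RV at right angles to QR, so RV runs at -69.0°; with |RV| = 21.1, V = (-1.79, -47.4). Then |TV| = |V − T| = 47.4.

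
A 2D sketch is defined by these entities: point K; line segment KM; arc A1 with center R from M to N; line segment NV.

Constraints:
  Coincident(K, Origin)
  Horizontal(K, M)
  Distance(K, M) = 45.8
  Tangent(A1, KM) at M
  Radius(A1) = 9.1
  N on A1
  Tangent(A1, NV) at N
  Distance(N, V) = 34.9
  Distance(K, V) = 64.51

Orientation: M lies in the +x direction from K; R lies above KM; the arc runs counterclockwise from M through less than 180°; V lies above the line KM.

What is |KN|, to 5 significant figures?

55.785

Checks: |RN| = 9.100 ✓; ∠(RN, NV) = 90.00° ✓; |NV| = 34.90 ✓; |KV| = 64.51 ✓.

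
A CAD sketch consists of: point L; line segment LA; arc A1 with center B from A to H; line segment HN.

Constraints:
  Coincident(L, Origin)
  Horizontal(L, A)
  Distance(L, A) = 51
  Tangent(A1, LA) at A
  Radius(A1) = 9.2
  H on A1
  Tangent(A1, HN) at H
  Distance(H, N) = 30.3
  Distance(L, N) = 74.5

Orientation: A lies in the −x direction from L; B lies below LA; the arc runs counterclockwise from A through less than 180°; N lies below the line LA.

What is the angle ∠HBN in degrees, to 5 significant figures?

73.110°

Checks: L.y = 0.00, A.y = 0.00 ✓; |BH| = 9.200 ✓; ∠(BH, HN) = 90.00° ✓; |HN| = 30.30 ✓; |LN| = 74.50 ✓.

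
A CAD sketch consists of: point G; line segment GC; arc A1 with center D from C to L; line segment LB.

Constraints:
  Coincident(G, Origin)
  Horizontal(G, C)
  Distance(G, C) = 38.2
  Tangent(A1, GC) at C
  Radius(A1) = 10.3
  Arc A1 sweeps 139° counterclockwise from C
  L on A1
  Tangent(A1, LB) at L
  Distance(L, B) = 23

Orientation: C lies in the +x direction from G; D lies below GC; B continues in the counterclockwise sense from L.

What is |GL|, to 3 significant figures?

36.3

G is at the origin; G and C share the same y with |GC| = 38.2 and C on the +x side, so C = (38.2, 0.00). Since A1 is tangent to GC there, DC ⟂ GC, so D = C + (0, -10.3) = (38.2, -10.3). On A1, C sits at bearing 90° from D; a 139° counterclockwise sweep puts L at bearing 229°, so L = D + 10.3·(cos 229°, sin 229°) = (31.4, -18.1). Then |GL| = |L − G| = 36.3.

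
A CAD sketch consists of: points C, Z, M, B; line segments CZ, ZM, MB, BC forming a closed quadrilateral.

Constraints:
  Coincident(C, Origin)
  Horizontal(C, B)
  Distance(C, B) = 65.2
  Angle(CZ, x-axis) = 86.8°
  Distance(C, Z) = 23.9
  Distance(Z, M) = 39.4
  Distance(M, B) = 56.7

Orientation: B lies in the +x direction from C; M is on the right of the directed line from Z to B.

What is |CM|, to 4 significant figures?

17.82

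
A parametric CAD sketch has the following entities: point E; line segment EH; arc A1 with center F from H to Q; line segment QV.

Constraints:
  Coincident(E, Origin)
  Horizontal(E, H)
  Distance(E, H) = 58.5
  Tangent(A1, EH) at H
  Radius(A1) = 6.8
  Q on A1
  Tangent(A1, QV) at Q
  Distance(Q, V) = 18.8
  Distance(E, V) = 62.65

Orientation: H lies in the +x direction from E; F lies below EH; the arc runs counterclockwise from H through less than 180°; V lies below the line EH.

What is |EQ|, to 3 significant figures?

52.6

E is at the origin; EH is horizontal with |EH| = 58.5 and H on the +x side, so H = (58.5, 0.00). The tangent condition forces FH to be normal to EH, so F = H + (0, -6.8) = (58.5, -6.80). Since FQ ⟂ QV (tangency), |FV| = √(6.8² + 18.8²) = 20.0 regardless of where Q sits on A1. So V lies on both circle(E, 62.65) and circle(F, 20.0); the below-EH intersection is V = (56.7, -26.7). Q is the foot of the tangent from V: Q = (51.9, -8.52).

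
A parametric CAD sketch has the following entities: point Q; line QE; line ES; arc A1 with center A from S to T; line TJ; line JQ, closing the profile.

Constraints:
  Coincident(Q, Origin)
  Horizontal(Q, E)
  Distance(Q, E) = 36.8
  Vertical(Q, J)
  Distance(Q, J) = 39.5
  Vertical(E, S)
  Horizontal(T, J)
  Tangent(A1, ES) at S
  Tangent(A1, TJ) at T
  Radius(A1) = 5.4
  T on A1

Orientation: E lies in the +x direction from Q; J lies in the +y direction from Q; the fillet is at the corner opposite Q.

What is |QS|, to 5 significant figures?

50.170

The virtual corner opposite Q is at (36.800, 39.500). The tangent condition forces AS to be normal to ES and since A1 is tangent to TJ there, AT ⟂ TJ, with radius 5.4, so the center A sits 5.4 in from both sides at A = (31.400, 34.100). That places the tangent points at S = (36.800, 34.100) on ES and T = (31.400, 39.500) on TJ. Then |QS| = |S − Q| = 50.170.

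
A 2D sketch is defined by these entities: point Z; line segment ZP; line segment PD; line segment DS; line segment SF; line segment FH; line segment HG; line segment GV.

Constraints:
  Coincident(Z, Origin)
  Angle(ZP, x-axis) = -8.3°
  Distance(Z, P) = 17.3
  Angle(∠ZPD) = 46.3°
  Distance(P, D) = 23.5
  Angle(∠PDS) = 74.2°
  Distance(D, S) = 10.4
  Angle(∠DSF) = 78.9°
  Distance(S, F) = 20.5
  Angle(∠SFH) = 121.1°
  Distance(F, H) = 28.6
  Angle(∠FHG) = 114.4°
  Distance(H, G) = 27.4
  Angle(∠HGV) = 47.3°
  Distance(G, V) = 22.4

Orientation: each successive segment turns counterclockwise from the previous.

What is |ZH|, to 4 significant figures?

41.95

Z is at the origin; ZP runs at -8.3° with length 17.3, so P = (17.12, -2.497). ∠ZPD = 46.3° gives PD at 125.4° from the x-axis; with |PD| = 23.5, D = (3.506, 16.66). ∠PDS = 74.2° gives DS at -128.8° from the x-axis; with |DS| = 10.4, S = (-3.011, 8.553). ∠DSF = 78.9° gives SF at -27.70° from the x-axis; with |SF| = 20.5, F = (15.14, -0.9762). ∠SFH = 121.1° gives FH at 31.20° from the x-axis; with |FH| = 28.6, H = (39.60, 13.84). Then |ZH| = |H − Z| = 41.95.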